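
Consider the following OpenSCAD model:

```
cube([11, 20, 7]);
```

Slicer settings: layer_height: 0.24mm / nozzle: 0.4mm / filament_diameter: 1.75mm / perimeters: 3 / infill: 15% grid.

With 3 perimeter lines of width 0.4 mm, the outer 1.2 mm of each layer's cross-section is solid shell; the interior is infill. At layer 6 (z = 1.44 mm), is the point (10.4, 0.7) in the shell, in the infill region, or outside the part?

At z = 1.44 mm: the 11×20 cube contributes its full rectangle. Overall, the cross-section is a single solid region. The nearest boundary edge runs (11.00, 0.00)→(11.00, 20.00); distance from the point to it = 0.60 mm. The point is inside the cross-section, 0.60 mm from the nearest boundary — within the 1.2 mm shell band (3 × 0.4).

shell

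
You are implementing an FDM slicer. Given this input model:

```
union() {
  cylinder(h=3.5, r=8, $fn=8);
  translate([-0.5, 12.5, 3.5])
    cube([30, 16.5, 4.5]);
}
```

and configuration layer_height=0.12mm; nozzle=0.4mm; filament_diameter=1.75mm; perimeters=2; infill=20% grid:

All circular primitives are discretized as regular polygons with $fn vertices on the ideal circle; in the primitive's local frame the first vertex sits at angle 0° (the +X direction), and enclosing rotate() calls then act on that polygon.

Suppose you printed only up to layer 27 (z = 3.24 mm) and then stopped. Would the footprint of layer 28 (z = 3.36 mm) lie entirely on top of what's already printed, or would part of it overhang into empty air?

entirely on top

Compare the two slices. At z = 3.24: the r=8 cylinder contributes a regular 8-gon of circumradius 8 (area = (8/2)·8.000²·sin(360°/8) = 181.02 mm²); the cube at (-0.5, 12.5) is not intersected at this z (z outside [3.5, 8]); Combining (union): only the r=8 cylinder is present, so the union is just that shape — area = 181.02 mm². At z = 3.36: the cylinder: section is a regular 8-gon, circumradius r=8 (area = (8/2)·8.000²·sin(360°/8) = 181.02 mm²); the cube at (-0.5, 12.5) is not intersected at this z (z outside [3.5, 8]); Combining (union): only the r=8 cylinder is present, so the union is just that shape — area = 181.02 mm². Checking containment: the cross-section at z = 3.36 is a subset of the cross-section at z = 3.24.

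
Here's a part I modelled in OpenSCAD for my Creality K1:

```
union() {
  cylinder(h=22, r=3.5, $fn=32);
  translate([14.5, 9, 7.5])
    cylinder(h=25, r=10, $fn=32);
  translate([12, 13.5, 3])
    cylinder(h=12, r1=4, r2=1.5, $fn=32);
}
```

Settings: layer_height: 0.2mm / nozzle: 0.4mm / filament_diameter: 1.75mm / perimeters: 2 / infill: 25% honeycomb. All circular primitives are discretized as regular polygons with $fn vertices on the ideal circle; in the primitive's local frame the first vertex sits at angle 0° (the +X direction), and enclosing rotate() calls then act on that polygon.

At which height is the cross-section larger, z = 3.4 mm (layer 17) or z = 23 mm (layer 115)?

layer 115 (z = 23 mm)

Layer 17 (z = 3.4): the r=3.5 cylinder contributes a regular 32-gon of circumradius 3.5 (area = (32/2)·3.500²·sin(360°/32) = 38.24 mm²); the cylinder at (14.5, 9) is absent (z outside [7.5, 32.5]); the cone at (12, 13.5): at t=0.033 of its height the radius interpolates to r₁+(r₂−r₁)t = 3.917, giving a regular 32-gon of that circumradius (area = (32/2)·3.917²·sin(360°/32) = 47.88 mm²); Taking the union: the 2 present regions are separate (no shared area or edge), so areas and boundary lengths simply add and each stays a separate island — area = 86.12 mm². So its area = 86.12 mm². Layer 115 (z = 23): the cylinder is not intersected at this z (z outside [0, 22]); the r=10 cylinder at (14.5, 9) contributes a regular 32-gon of circumradius 10 (area = (32/2)·10.000²·sin(360°/32) = 312.14 mm²); the cone at (12, 13.5) is absent (z outside [3, 15]); Taking the union: only the r=10 cylinder at (14.5, 9) is present, so the union is just that shape — area = 312.14 mm². So its area = 312.14 mm². Layer 115 is larger (312.14 vs 86.12 mm²).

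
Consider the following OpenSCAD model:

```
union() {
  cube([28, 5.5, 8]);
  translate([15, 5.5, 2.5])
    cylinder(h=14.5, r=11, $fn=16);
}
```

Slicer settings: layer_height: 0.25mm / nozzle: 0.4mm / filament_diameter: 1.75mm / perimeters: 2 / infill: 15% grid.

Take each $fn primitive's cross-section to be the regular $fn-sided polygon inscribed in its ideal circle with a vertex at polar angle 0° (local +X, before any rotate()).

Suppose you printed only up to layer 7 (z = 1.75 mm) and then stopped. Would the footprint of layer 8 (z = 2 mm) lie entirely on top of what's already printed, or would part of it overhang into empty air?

Compare the two slices. At z = 1.75: the cube (footprint 28×5.5) is included at this height (area 154.00 mm²); the cylinder at (15, 5.5) is absent (z outside [2.5, 17]); Merging all regions: only the 28×5.5 cube is present, so the union is just that shape — area = 154.00 mm². At z = 2: the 28×5.5 cube contributes its full rectangle (area 154.00 mm²); the cylinder at (15, 5.5) does not reach this height (z outside [2.5, 17]); Taking the union: only the 28×5.5 cube is present, so the union is just that shape — area = 154.00 mm². Checking containment: the cross-section at z = 2 is a subset of the cross-section at z = 1.75.

entirely on top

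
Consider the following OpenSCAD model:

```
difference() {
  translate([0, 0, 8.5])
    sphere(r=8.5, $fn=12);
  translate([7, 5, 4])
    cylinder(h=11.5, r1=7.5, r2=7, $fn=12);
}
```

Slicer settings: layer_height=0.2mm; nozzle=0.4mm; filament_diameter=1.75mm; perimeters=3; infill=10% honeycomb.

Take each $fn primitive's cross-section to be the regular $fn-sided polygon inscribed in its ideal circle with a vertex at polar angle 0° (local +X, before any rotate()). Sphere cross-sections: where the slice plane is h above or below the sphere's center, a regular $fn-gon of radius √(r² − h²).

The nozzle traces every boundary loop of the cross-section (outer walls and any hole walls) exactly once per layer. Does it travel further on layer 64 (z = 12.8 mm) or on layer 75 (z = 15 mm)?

Layer 64 (z = 12.8): the r=8.5 sphere slices to a regular 12-gon of circumradius 7.332 (√(r²−h²) with h=4.3 from center) (perimeter = 2·12·7.332·sin(180°/12) = 45.54 mm); the cone at (7, 5): at t=0.765 of its height the radius interpolates to r₁+(r₂−r₁)t = 7.117, giving a regular 12-gon of that circumradius (perimeter = 2·12·7.117·sin(180°/12) = 44.21 mm); After the difference (first − rest): starting from the r=8.5 sphere, the cone at (7, 5) partially overlaps it — only the 43.00 mm² overlap (of its 151.97 mm²) is removed, clipping the outline — boundary = 45.63 mm. So its perimeter = 45.63 mm. Layer 75 (z = 15): the r=8.5 sphere contributes a regular 12-gon of circumradius √(8.5²−6.5²) = 5.477 (perimeter = 2·12·5.477·sin(180°/12) = 34.02 mm); the cone at (7, 5) contributes a regular 12-gon of circumradius 7.022 (interpolated between r1=7.5 and r2=7 at t=0.957) (perimeter = 2·12·7.022·sin(180°/12) = 43.62 mm); After the difference (first − rest): starting from the r=8.5 sphere, the cone at (7, 5) partially overlaps it — only the 21.37 mm² overlap (of its 147.91 mm²) is removed, clipping the outline — boundary = 33.44 mm. So its perimeter = 33.44 mm. Layer 64 is larger (45.63 vs 33.44 mm).

layer 64 (z = 12.8 mm)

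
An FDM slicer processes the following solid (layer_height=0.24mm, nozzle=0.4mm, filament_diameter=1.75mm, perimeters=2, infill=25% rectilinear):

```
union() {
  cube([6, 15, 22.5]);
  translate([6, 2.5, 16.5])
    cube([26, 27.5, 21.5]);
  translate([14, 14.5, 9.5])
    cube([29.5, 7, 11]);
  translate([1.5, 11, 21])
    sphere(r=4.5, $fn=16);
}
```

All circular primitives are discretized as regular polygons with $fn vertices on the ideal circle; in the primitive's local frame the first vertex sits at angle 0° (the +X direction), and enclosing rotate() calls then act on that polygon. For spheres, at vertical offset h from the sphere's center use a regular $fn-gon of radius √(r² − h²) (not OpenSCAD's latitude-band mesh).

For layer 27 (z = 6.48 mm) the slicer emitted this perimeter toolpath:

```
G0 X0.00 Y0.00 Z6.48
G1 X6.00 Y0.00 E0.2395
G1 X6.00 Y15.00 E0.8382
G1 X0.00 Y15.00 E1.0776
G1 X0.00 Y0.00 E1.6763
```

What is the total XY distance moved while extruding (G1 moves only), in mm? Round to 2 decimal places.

42.00 mm

Sum the Euclidean lengths of each G1 segment: total = 42.00 mm.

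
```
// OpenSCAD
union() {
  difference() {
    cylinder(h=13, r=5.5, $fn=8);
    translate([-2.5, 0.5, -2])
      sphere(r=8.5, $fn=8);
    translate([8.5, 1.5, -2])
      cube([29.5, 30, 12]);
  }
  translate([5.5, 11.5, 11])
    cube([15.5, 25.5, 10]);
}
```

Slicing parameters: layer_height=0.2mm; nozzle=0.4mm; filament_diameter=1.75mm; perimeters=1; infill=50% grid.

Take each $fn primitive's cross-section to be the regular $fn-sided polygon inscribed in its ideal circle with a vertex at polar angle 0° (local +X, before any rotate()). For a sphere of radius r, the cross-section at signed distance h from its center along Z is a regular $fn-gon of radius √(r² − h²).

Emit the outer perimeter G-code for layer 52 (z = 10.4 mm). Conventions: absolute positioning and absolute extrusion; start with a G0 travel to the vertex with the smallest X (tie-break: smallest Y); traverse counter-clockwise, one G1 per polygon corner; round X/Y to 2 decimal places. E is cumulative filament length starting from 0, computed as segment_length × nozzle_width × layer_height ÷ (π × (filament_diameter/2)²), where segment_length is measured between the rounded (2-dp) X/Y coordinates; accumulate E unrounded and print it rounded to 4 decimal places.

At z = 10.4 mm: the cylinder: section is a regular 8-gon, circumradius r=5.5; the sphere at (-2.5, 0.5) does not reach this height (|z−center|=12.400 > r=8.5); the cube at (8.5, 1.5) is not intersected at this z (z outside [-2, 10]); After the difference (first − rest): none of the subtracted shapes is present at this height, so the r=5.5 cylinder is unchanged — 1 connected region; the cube at (5.5, 11.5) is not intersected at this z (z outside [11, 21]); Merging all regions: only that combined region is present, so the union is just that shape — 1 connected region. The outline is a single polygon with 8 vertices. Extrusion per mm of travel: 0.4 × 0.2 / (π × 0.875²) = 0.033260. Accumulating E over each segment gives final E = 1.1202.

G0 X-5.50 Y0.00 Z10.40
G1 X-3.89 Y-3.89 E0.1400
G1 X0.00 Y-5.50 E0.2801
G1 X3.89 Y-3.89 E0.4201
G1 X5.50 Y0.00 E0.5601
G1 X3.89 Y3.89 E0.7001
G1 X0.00 Y5.50 E0.8402
G1 X-3.89 Y3.89 E0.9802
G1 X-5.50 Y0.00 E1.1202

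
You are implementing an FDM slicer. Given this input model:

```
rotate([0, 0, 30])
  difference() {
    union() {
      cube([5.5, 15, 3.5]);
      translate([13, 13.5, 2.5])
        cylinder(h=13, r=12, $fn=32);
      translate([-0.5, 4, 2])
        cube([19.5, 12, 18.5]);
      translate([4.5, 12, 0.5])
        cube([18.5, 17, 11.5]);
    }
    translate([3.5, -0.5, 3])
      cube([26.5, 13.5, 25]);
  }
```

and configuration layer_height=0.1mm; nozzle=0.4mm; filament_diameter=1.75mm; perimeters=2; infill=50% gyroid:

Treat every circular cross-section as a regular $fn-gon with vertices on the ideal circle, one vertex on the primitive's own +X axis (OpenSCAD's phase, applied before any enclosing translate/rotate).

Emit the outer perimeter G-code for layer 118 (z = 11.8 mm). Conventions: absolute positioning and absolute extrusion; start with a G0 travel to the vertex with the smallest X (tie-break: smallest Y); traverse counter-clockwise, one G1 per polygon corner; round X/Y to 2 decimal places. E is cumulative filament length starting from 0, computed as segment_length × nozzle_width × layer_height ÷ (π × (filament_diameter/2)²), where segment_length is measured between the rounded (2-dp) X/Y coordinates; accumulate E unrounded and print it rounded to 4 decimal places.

At z = 11.8 mm: the cube does not reach this height (z outside [0, 3.5]); the r=12 cylinder at (13, 13.5) contributes a regular 32-gon of circumradius 12; the cube at (-0.5, 4) (footprint 19.5×12) is included at this height; the cube at (4.5, 12) (footprint 18.5×17) is included at this height; Merging all regions: the regions partially overlap (shared area 425.56 mm²), so overlapping operands fuse into one piece — 1 connected region; the 26.5×13.5 cube at (3.5, -0.5) contributes its full rectangle; Subtracting the remaining from the first: starting from that combined region, the 26.5×13.5 cube at (3.5, -0.5) partially overlaps it — only the 204.09 mm² overlap (of its 357.75 mm²) is removed, clipping the outline — 1 connected region; (whole slice rotated 30° about Z — lengths, areas and connectivity unchanged). The outline is a single polygon with 15 vertices. Extrusion per mm of travel: 0.4 × 0.1 / (π × 0.875²) = 0.016630. Accumulating E over each segment gives final E = 1.6133.

G0 X-10.60 Y27.36 Z11.80
G1 X-7.09 Y21.27 E0.1169
G1 X-7.47 Y18.98 E0.1555
G1 X-7.39 Y16.63 E0.1946
G1 X-6.89 Y14.50 E0.2310
G1 X-8.43 Y13.61 E0.2606
G1 X-2.43 Y3.21 E0.4602
G1 X1.03 Y5.21 E0.5267
G1 X-3.47 Y13.01 E0.6765
G1 X15.11 Y23.73 E1.0332
G1 X14.90 Y24.19 E1.0416
G1 X13.53 Y26.10 E1.0807
G1 X11.81 Y27.71 E1.1199
G1 X9.86 Y28.93 E1.1581
G1 X5.42 Y36.61 E1.3056
G1 X-10.60 Y27.36 E1.6133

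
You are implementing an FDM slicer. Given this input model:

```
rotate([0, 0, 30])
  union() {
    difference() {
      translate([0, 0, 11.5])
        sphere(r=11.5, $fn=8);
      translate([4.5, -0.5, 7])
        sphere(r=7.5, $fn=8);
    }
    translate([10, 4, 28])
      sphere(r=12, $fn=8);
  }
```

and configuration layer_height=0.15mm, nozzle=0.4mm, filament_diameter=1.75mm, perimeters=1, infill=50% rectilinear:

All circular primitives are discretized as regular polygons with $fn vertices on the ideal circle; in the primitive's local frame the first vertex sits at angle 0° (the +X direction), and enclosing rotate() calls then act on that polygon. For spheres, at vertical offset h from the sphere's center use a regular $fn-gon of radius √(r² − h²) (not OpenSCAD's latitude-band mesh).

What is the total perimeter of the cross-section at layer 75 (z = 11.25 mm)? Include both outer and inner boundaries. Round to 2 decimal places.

At z = 11.25 mm: the r=11.5 sphere slices to a regular 8-gon of circumradius 11.497 (√(r²−h²) with h=0.25 from center) (perimeter = 2·8·11.497·sin(180°/8) = 70.40 mm); the sphere at (4.5, -0.5): section is a regular 8-gon, circumradius = √(r²−h²) = √(7.5²−4.25²) = 6.180 (perimeter = 2·8·6.180·sin(180°/8) = 37.84 mm); Subtracting the remaining from the first: starting from the r=11.5 sphere, the r=7.5 sphere at (4.5, -0.5) lies wholly inside it (removes its full 108.01 mm² and its 37.84 mm outline becomes a hole wall) — boundary (outer + 1 inner loop) = 108.23 mm; the sphere at (10, 4) does not reach this height (|z−center|=16.750 > r=12); Taking the union: only that combined region is present, so the union is just that shape — boundary (outer + 1 inner loop) = 108.23 mm; (rotated 30° about Z; rotation is an isometry so areas/perimeters/island counts are preserved). Overall, the cross-section is one region with 1 hole. Total boundary length (outer + inner) = 108.23 mm.

108.23 mm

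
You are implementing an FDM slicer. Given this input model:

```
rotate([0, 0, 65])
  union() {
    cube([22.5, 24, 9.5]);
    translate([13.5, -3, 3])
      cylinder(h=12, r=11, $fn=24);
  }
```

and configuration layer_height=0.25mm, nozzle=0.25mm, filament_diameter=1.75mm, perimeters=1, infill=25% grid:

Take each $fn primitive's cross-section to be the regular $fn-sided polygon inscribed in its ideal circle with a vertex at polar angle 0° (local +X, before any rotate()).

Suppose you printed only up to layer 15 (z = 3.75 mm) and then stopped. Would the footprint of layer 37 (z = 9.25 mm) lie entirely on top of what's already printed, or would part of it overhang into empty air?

Compare the two slices. At z = 3.75: the 22.5×24 cube contributes its full rectangle (area 540.00 mm²); the r=11 cylinder at (13.5, -3) gives a regular 24-gon of circumradius 11 (constant along its height) (area = (24/2)·11.000²·sin(360°/24) = 375.81 mm²); Merging all regions: the regions partially overlap — summed areas 915.81 mm² minus the doubly-counted overlap 120.30 mm² gives 795.50 mm² — area = 795.50 mm²; (whole slice rotated 65° about Z — lengths, areas and connectivity unchanged). At z = 9.25: the 22.5×24 cube contributes its full rectangle (area 540.00 mm²); the cylinder at (13.5, -3): section is a regular 24-gon, circumradius r=11 (area = (24/2)·11.000²·sin(360°/24) = 375.81 mm²); Combining (union): the regions partially overlap — summed areas 915.81 mm² minus the doubly-counted overlap 120.30 mm² gives 795.50 mm² — area = 795.50 mm²; (rotated 65° about Z; rotation is an isometry so areas/perimeters/island counts are preserved). Checking containment: the cross-section at z = 9.25 is a subset of the cross-section at z = 3.75.

entirely on top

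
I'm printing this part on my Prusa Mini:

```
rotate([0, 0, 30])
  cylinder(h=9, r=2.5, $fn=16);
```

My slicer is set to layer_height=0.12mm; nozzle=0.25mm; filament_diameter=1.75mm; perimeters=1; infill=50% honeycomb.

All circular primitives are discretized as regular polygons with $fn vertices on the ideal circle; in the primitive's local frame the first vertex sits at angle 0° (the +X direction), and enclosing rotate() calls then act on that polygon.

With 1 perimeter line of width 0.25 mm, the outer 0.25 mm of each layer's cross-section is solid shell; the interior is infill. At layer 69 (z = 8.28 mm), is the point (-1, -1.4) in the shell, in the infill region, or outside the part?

infill

At z = 8.28 mm: the r=2.5 cylinder contributes a regular 16-gon of circumradius 2.5; (rotated 30° about Z; rotation is an isometry so areas/perimeters/island counts are preserved). Overall, the cross-section is a single solid region. Undo the 30° rotation: the query point maps to (-1.566, -0.712) in the un-rotated model frame. The nearest boundary edge runs (-2.31, -0.96)→(-1.77, -1.77); distance from the point to it = 0.75 mm. The point is inside the cross-section and 0.75 mm from the nearest boundary — more than the 0.25 mm shell width (1 × 0.25), so it's in the infill interior.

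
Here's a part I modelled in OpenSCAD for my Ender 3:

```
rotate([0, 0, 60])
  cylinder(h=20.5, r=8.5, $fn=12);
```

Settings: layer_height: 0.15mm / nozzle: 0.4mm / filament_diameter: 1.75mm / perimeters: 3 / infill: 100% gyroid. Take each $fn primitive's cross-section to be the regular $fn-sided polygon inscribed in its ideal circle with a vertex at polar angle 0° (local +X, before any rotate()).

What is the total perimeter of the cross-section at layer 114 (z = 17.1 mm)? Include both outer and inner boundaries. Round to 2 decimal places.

52.80 mm

At z = 17.1 mm: the r=8.5 cylinder contributes a regular 12-gon of circumradius 8.5 (perimeter = 2·12·8.500·sin(180°/12) = 52.80 mm); (rotated 60° about Z; rotation is an isometry so areas/perimeters/island counts are preserved). Overall, the cross-section is a single solid region. Total boundary length (outer) = 52.80 mm.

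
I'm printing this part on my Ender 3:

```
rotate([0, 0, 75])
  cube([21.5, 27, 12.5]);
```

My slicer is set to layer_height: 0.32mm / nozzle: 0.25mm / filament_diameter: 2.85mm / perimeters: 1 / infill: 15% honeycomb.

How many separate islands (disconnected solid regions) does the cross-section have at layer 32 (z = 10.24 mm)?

At z = 10.24 mm: the 21.5×27 cube contributes its full rectangle; (whole slice rotated 75° about Z — lengths, areas and connectivity unchanged). Overall, the cross-section is a single solid region. Island count = 1.

1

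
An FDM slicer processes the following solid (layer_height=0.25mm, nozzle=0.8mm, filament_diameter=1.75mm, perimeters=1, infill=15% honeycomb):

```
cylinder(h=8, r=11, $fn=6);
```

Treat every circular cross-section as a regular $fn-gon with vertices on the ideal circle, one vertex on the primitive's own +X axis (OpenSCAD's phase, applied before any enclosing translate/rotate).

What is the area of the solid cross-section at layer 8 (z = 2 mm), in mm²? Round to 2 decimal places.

314.37 mm²

At z = 2 mm: the r=11 cylinder contributes a regular 6-gon of circumradius 11 (area = (6/2)·11.000²·sin(360°/6) = 314.37 mm²). Overall, the cross-section is a single solid region. Net area = 314.37 mm².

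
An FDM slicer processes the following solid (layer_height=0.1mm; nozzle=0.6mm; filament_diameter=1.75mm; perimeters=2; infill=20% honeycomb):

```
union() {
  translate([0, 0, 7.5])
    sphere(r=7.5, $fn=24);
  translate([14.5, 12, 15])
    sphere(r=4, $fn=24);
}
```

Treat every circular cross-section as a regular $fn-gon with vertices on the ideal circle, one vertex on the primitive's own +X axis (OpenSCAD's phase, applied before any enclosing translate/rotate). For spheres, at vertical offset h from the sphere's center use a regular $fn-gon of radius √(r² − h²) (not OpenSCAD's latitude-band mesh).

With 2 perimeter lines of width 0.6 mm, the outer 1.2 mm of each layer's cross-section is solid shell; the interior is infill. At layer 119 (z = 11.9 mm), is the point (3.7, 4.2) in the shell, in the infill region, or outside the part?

shell

At z = 11.9 mm: the r=7.5 sphere contributes a regular 24-gon of circumradius √(7.5²−4.4²) = 6.074; the r=4 sphere at (14.5, 12) contributes a regular 24-gon of circumradius √(4²−3.1²) = 2.528; Merging all regions: the 2 present regions are separate (no shared area or edge), so areas and boundary lengths simply add and each stays a separate island — 2 connected regions. Overall, the cross-section has 2 separate islands. The nearest boundary edge runs (3.04, 5.26)→(4.29, 4.29); distance from the point to it = 0.44 mm. (Shell/infill is judged within the island containing the point — the largest one.) The point is inside the cross-section, 0.44 mm from the nearest boundary — within the 1.2 mm shell band (2 × 0.6).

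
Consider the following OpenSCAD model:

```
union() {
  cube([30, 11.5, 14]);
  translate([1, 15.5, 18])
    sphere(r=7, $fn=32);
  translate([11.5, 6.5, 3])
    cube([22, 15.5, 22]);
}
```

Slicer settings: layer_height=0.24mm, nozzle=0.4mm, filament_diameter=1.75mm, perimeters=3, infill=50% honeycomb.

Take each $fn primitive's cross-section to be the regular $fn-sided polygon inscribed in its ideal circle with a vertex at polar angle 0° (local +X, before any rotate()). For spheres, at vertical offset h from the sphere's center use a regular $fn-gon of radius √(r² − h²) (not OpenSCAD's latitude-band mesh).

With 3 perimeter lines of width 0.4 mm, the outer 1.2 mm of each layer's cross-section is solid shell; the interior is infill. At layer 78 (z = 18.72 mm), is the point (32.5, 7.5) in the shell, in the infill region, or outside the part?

shell

At z = 18.72 mm: the cube does not reach this height (z outside [0, 14]); the sphere at (1, 15.5): section is a regular 32-gon, circumradius = √(r²−h²) = √(7²−0.72²) = 6.963; the 22×15.5 cube at (11.5, 6.5) contributes its full rectangle; Merging all regions: the 2 present regions are separate (no shared area or edge), so areas and boundary lengths simply add and each stays a separate island — 2 connected regions. Overall, the cross-section has 2 separate islands. The nearest boundary edge runs (33.50, 22.00)→(33.50, 6.50); distance from the point to it = 1.00 mm. (Shell/infill is judged within the island containing the point — the largest one.) The point is inside the cross-section, 1.00 mm from the nearest boundary — within the 1.2 mm shell band (3 × 0.4).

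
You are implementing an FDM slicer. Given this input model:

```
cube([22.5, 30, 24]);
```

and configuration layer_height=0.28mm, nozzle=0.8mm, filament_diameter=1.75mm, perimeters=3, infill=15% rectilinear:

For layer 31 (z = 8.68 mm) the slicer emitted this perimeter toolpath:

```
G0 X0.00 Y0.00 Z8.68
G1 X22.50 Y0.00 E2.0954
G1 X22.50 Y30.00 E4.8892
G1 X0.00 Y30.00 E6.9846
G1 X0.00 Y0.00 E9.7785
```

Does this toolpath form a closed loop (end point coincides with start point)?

Start point (G0): (0.00, 0.00). End point (last G1): the path returns to the start — closed.

yes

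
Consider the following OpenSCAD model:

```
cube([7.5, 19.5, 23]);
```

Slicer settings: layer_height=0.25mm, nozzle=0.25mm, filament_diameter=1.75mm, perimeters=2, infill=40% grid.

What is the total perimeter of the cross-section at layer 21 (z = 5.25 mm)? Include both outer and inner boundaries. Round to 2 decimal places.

54.00 mm

At z = 5.25 mm: the cube is present — its section is the full 7.5×19.5 rectangle (perimeter 54.00 mm). Overall, the cross-section is a single solid region. Total boundary length (outer) = 54.00 mm.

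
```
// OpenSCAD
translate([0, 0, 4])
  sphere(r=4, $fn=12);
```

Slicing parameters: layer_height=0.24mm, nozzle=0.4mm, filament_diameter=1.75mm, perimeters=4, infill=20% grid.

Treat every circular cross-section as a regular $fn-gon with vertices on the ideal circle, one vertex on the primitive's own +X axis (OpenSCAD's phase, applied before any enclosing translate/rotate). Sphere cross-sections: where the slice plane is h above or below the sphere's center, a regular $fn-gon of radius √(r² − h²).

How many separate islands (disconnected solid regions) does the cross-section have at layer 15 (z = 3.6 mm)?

1

At z = 3.6 mm: the sphere: section is a regular 12-gon, circumradius = √(r²−h²) = √(4²−0.4²) = 3.980. Overall, the cross-section is a single solid region. Island count = 1.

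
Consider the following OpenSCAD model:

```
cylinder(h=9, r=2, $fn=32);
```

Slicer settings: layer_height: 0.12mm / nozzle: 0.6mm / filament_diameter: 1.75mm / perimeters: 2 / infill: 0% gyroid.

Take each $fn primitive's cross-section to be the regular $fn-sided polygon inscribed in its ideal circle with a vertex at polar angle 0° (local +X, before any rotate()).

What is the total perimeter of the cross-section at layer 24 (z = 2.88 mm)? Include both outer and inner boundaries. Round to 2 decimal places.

At z = 2.88 mm: the cylinder: section is a regular 32-gon, circumradius r=2 (perimeter = 2·32·2.000·sin(180°/32) = 12.55 mm). Overall, the cross-section is a single solid region. Total boundary length (outer) = 12.55 mm.

12.55 mm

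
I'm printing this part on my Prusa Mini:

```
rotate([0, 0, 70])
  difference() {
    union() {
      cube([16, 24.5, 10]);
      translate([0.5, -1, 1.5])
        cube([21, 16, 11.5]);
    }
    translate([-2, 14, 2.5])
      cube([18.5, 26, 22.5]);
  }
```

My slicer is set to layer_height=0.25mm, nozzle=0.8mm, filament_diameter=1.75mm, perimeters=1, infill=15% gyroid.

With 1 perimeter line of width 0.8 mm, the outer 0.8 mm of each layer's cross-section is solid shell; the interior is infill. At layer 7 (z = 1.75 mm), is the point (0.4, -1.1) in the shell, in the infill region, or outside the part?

outside

At z = 1.75 mm: the cube (footprint 16×24.5) is included at this height; the cube at (0.5, -1) is present — its section is the full 21×16 rectangle; Merging all regions: the regions partially overlap (shared area 232.50 mm²), so overlapping operands fuse into one piece — 1 connected region; the cube at (-2, 14) does not reach this height (z outside [2.5, 25]); After the difference (first − rest): none of the subtracted shapes is present at this height, so the result so far is unchanged — 1 connected region; (rotated 70° about Z; rotation is an isometry so areas/perimeters/island counts are preserved). Overall, the cross-section is a single solid region. Undo the 70° rotation: the query point maps to (-0.897, -0.752) in the un-rotated model frame. The nearest boundary edge runs (0.50, 0.00)→(0.00, 0.00); distance from the point to it = 1.17 mm. The point is not inside any of the regions above, so it lies outside the cross-section (1.17 mm from the nearest boundary).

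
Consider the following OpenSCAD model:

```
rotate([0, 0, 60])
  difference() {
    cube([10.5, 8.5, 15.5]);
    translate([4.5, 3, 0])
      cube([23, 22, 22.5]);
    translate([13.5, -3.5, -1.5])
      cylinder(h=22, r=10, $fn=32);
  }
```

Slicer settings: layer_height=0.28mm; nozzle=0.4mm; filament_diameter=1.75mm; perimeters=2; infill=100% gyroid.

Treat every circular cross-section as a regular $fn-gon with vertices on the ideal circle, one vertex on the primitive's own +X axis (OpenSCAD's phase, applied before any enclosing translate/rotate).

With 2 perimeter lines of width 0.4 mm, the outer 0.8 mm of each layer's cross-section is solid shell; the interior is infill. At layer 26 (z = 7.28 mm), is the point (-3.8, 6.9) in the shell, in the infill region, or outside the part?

At z = 7.28 mm: the cube (footprint 10.5×8.5) is included at this height; the 23×22 cube at (4.5, 3) contributes its full rectangle; the r=10 cylinder at (13.5, -3.5) contributes a regular 32-gon of circumradius 10; Taking the first minus the rest: starting from the 10.5×8.5 cube, the 23×22 cube at (4.5, 3) partially overlaps it — only the 33.00 mm² overlap (of its 506.00 mm²) is removed, clipping the outline; the r=10 cylinder at (13.5, -3.5) partially overlaps it — only the 16.70 mm² overlap (of its 312.14 mm²) is removed, clipping the outline — 1 connected region; (rotated 60° about Z; rotation is an isometry so areas/perimeters/island counts are preserved). Overall, the cross-section is a single solid region. Undo the 60° rotation: the query point maps to (4.076, 6.741) in the un-rotated model frame. The nearest boundary edge runs (4.50, 8.50)→(4.50, 3.00); distance from the point to it = 0.42 mm. The point is inside the cross-section, 0.42 mm from the nearest boundary — within the 0.8 mm shell band (2 × 0.4).

shell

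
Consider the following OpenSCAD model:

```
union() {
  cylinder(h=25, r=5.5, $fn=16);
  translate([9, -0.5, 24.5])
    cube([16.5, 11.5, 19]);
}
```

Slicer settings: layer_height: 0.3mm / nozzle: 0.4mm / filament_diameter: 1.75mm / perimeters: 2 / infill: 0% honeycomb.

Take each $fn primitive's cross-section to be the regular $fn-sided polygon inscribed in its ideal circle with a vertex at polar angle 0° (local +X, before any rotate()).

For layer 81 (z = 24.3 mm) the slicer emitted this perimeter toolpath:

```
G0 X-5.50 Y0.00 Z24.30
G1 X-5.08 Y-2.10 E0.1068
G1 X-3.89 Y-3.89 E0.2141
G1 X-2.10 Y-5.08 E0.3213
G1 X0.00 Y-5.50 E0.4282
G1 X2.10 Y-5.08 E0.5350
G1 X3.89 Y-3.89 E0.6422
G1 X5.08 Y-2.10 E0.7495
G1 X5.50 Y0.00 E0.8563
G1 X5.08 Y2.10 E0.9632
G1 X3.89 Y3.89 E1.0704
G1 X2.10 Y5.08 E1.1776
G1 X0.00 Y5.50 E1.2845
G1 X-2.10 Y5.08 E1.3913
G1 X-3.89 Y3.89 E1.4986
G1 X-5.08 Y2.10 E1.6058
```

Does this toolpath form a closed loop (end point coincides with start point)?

no

Start point (G0): (-5.50, 0.00). End point (last G1): the path does not return to the start — open.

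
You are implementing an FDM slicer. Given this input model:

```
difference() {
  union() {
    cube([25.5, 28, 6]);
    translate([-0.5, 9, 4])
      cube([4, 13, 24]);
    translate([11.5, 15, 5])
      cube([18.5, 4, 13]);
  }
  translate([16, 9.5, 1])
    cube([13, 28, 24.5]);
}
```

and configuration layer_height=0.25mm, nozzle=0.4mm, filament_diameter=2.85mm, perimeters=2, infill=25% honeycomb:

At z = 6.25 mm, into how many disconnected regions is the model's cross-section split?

3

At z = 6.25 mm: the cube is not intersected at this z (z outside [0, 6]); the cube at (-0.5, 9) is present — its section is the full 4×13 rectangle; the cube at (11.5, 15) (footprint 18.5×4) is included at this height; Combining (union): the 2 present regions are separate (no shared area or edge), so areas and boundary lengths simply add and each stays a separate island — 2 connected regions; the cube at (16, 9.5) (footprint 13×28) is included at this height; After the difference (first − rest): starting from that combined region, the 13×28 cube at (16, 9.5) partially overlaps it — only the 52.00 mm² overlap (of its 364.00 mm²) is removed, clipping the outline — 3 connected regions. The result has 3 disconnected regions.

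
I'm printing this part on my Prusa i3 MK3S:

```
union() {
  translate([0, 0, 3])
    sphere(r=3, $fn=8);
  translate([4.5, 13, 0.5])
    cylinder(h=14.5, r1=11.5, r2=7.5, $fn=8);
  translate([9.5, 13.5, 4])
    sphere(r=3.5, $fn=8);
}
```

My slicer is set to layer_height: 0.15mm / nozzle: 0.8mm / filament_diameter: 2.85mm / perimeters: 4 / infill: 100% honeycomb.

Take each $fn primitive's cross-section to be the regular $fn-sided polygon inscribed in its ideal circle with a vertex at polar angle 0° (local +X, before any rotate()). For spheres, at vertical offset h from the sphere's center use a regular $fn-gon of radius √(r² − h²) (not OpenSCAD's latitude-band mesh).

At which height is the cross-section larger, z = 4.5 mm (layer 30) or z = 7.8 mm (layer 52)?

layer 30 (z = 4.5 mm)

Layer 30 (z = 4.5): the r=3 sphere contributes a regular 8-gon of circumradius √(3²−1.5²) = 2.598 (area = (8/2)·2.598²·sin(360°/8) = 19.09 mm²); the cone at (4.5, 13) (r1=11.5→r2=7.5) has section circumradius 10.397 here — a regular 8-gon (area = (8/2)·10.397²·sin(360°/8) = 305.72 mm²); the r=3.5 sphere at (9.5, 13.5) slices to a regular 8-gon of circumradius 3.464 (√(r²−h²) with h=0.5 from center) (area = (8/2)·3.464²·sin(360°/8) = 33.94 mm²); Combining (union): the regions partially overlap — summed areas 358.75 mm² minus the doubly-counted overlap 33.94 mm² gives 324.81 mm² — area = 324.81 mm². So its area = 324.81 mm². Layer 52 (z = 7.8): the sphere does not reach this height (|z−center|=4.800 > r=3); the cone at (4.5, 13) contributes a regular 8-gon of circumradius 9.486 (interpolated between r1=11.5 and r2=7.5 at t=0.503) (area = (8/2)·9.486²·sin(360°/8) = 254.52 mm²); the sphere at (9.5, 13.5) is absent (|z−center|=3.800 > r=3.5); Merging all regions: only the cone at (4.5, 13) is present, so the union is just that shape — area = 254.52 mm². So its area = 254.52 mm². Layer 30 is larger (324.81 vs 254.52 mm²).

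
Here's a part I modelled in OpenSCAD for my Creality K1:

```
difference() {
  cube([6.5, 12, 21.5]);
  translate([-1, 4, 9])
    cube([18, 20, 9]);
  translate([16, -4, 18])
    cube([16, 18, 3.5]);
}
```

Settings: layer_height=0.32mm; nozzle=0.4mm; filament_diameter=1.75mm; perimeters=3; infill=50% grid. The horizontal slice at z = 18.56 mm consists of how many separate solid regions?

At z = 18.56 mm: the cube is present — its section is the full 6.5×12 rectangle; the cube at (-1, 4) does not reach this height (z outside [9, 18]); the 16×18 cube at (16, -4) contributes its full rectangle; Subtracting the remaining from the first: starting from the 6.5×12 cube, the 16×18 cube at (16, -4) misses the remaining region (no effect) — 1 connected region. The result has 1 disconnected region.

1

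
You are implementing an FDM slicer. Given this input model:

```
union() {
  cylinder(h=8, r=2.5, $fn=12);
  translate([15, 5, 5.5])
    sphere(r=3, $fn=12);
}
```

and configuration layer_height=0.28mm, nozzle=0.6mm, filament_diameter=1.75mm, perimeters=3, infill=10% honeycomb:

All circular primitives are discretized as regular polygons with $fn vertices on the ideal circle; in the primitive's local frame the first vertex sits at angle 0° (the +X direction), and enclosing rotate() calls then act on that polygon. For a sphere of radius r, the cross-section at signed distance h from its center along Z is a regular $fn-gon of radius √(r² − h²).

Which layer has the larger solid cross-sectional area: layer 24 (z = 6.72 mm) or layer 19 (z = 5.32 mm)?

layer 19 (z = 5.32 mm)

Layer 24 (z = 6.72): the r=2.5 cylinder contributes a regular 12-gon of circumradius 2.5 (area = (12/2)·2.500²·sin(360°/12) = 18.75 mm²); the sphere at (15, 5): section is a regular 12-gon, circumradius = √(r²−h²) = √(3²−1.22²) = 2.741 (area = (12/2)·2.741²·sin(360°/12) = 22.53 mm²); Merging all regions: the 2 present regions are separate (no shared area or edge), so areas and boundary lengths simply add and each stays a separate island — area = 41.28 mm². So its area = 41.28 mm². Layer 19 (z = 5.32): the cylinder: section is a regular 12-gon, circumradius r=2.5 (area = (12/2)·2.500²·sin(360°/12) = 18.75 mm²); the r=3 sphere at (15, 5) slices to a regular 12-gon of circumradius 2.995 (√(r²−h²) with h=0.18 from center) (area = (12/2)·2.995²·sin(360°/12) = 26.90 mm²); Combining (union): the 2 present regions are separate (no shared area or edge), so areas and boundary lengths simply add and each stays a separate island — area = 45.65 mm². So its area = 45.65 mm². Layer 19 is larger (45.65 vs 41.28 mm²).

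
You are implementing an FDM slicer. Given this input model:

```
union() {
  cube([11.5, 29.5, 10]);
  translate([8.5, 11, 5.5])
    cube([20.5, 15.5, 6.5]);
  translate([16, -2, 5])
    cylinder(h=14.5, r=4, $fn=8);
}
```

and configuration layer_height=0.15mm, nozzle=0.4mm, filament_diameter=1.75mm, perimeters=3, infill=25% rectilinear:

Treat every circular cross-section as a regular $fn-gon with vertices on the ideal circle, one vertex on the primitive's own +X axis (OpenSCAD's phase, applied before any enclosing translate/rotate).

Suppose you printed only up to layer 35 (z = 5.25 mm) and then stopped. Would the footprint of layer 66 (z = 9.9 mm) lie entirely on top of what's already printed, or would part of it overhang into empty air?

part overhangs

Compare the two slices. At z = 5.25: the cube (footprint 11.5×29.5) is included at this height (area 339.25 mm²); the cube at (8.5, 11) does not reach this height (z outside [5.5, 12]); the r=4 cylinder at (16, -2) gives a regular 8-gon of circumradius 4 (constant along its height) (area = (8/2)·4.000²·sin(360°/8) = 45.25 mm²); Combining (union): the 2 present regions are separate (no shared area or edge), so areas and boundary lengths simply add and each stays a separate island — area = 384.50 mm². At z = 9.9: the cube (footprint 11.5×29.5) is included at this height (area 339.25 mm²); the 20.5×15.5 cube at (8.5, 11) contributes its full rectangle (area 317.75 mm²); the cylinder at (16, -2): section is a regular 8-gon, circumradius r=4 (area = (8/2)·4.000²·sin(360°/8) = 45.25 mm²); Taking the union: the regions partially overlap — summed areas 702.25 mm² minus the doubly-counted overlap 46.50 mm² gives 655.75 mm² — area = 655.75 mm². Checking containment: at z = 9.9 the cross-section extends beyond the z = 5.25 cross-section by about 271.25 mm².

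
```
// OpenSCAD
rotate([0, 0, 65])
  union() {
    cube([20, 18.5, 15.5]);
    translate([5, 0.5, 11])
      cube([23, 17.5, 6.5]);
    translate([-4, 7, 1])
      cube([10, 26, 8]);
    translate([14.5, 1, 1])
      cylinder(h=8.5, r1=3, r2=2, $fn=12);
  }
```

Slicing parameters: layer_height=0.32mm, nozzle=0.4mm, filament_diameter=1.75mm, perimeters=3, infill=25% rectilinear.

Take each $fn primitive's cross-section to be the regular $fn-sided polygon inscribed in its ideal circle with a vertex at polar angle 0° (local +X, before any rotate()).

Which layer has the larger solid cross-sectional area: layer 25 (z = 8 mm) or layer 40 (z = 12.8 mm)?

layer 25 (z = 8 mm)

Layer 25 (z = 8): the cube is present — its section is the full 20×18.5 rectangle (area 370.00 mm²); the cube at (5, 0.5) is not intersected at this z (z outside [11, 17.5]); the 10×26 cube at (-4, 7) contributes its full rectangle (area 260.00 mm²); the cone at (14.5, 1): at t=0.824 of its height the radius interpolates to r₁+(r₂−r₁)t = 2.176, giving a regular 12-gon of that circumradius (area = (12/2)·2.176²·sin(360°/12) = 14.21 mm²); Merging all regions: the regions partially overlap — summed areas 644.21 mm² minus the doubly-counted overlap 80.19 mm² gives 564.02 mm² — area = 564.02 mm²; (whole slice rotated 65° about Z — lengths, areas and connectivity unchanged). So its area = 564.02 mm². Layer 40 (z = 12.8): the 20×18.5 cube contributes its full rectangle (area 370.00 mm²); the 23×17.5 cube at (5, 0.5) contributes its full rectangle (area 402.50 mm²); the cube at (-4, 7) does not reach this height (z outside [1, 9]); the cone at (14.5, 1) is not intersected at this z (z outside [1, 9.5]); Merging all regions: the regions partially overlap — summed areas 772.50 mm² minus the doubly-counted overlap 262.50 mm² gives 510.00 mm² — area = 510.00 mm²; (rotated 65° about Z; rotation is an isometry so areas/perimeters/island counts are preserved). So its area = 510.00 mm². Layer 25 is larger (564.02 vs 510.00 mm²).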